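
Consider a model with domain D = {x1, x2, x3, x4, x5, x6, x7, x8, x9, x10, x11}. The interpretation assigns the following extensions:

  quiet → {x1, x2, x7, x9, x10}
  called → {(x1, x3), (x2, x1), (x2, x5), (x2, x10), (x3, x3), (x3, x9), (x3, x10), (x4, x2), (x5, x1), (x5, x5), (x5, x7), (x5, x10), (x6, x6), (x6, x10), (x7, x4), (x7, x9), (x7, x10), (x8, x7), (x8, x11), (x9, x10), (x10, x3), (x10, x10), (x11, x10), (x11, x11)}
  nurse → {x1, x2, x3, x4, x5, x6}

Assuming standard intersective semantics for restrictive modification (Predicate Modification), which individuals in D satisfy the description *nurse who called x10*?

⟦who called x10⟧ = {x : ⟨x, x10⟩ ∈ ⟦called⟧} = {x2, x3, x5, x6, x7, x9, x10, x11}
⟦nurse⟧ = {x1, x2, x3, x4, x5, x6}
… ∩ ⟦who called x10⟧ = {x1, x2, x3, x4, x5, x6} ∩ {x2, x3, x5, x6, x7, x9, x10, x11} = {x2, x3, x5, x6}
So ⟦nurse who called x10⟧ = {x2, x3, x5, x6}.

{x2, x3, x5, x6}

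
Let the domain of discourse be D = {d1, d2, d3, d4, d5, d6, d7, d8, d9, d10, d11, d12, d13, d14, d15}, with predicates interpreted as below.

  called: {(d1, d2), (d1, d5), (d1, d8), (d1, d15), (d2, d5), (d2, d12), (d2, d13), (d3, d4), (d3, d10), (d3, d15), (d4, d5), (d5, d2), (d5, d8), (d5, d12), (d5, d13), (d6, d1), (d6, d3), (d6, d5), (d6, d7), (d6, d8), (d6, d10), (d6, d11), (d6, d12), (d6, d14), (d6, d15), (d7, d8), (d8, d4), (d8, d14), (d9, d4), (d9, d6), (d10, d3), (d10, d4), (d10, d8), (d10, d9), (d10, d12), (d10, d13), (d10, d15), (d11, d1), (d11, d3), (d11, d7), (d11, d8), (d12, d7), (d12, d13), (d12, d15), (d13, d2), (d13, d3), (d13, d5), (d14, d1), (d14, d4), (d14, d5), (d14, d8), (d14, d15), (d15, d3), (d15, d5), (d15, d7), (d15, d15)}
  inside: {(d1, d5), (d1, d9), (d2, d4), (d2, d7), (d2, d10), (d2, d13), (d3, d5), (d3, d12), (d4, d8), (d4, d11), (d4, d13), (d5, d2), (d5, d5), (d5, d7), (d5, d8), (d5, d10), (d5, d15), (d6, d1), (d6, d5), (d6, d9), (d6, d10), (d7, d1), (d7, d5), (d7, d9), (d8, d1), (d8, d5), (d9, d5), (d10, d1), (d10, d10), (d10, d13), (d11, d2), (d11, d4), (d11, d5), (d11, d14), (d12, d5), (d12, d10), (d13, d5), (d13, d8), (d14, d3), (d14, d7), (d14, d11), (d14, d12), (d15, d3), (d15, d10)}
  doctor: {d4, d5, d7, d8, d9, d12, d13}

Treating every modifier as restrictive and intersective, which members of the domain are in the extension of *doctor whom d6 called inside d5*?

{d5, d7, d8, d12}

⟦whom d6 called⟧ = {x : ⟨d6, x⟩ ∈ ⟦called⟧} = {d1, d3, d5, d7, d8, d10, d11, d12, d14, d15}
⟦inside d5⟧ = {x : ⟨x, d5⟩ ∈ ⟦inside⟧} = {d1, d3, d5, d6, d7, d8, d9, d11, d12, d13}
⟦doctor⟧ = {d4, d5, d7, d8, d9, d12, d13}
… ∩ ⟦whom d6 called⟧ = {d4, d5, d7, d8, d9, d12, d13} ∩ {d1, d3, d5, d7, d8, d10, d11, d12, d14, d15} = {d5, d7, d8, d12}
… ∩ ⟦inside d5⟧ = {d5, d7, d8, d12} ∩ {d1, d3, d5, d6, d7, d8, d9, d11, d12, d13} = {d5, d7, d8, d12}
So ⟦doctor whom d6 called inside d5⟧ = {d5, d7, d8, d12}.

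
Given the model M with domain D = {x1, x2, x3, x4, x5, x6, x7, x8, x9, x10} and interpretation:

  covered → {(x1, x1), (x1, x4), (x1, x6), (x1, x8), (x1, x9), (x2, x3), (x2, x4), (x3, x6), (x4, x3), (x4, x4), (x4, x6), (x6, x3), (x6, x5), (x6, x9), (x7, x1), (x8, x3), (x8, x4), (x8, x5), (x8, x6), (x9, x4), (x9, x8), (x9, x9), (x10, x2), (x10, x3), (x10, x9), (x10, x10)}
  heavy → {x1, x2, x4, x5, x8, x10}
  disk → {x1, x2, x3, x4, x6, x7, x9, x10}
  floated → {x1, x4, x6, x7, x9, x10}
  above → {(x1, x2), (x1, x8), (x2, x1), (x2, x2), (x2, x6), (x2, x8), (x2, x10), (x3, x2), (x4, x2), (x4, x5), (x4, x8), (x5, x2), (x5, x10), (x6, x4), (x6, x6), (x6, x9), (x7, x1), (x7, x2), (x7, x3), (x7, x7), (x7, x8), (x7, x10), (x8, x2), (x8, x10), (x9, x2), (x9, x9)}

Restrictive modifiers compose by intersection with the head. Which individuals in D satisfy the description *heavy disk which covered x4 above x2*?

{x1, x2, x4}

⟦which covered x4⟧ = {x : ⟨x, x4⟩ ∈ ⟦covered⟧} = {x1, x2, x4, x8, x9}
⟦above x2⟧ = {x : ⟨x, x2⟩ ∈ ⟦above⟧} = {x1, x2, x3, x4, x5, x7, x8, x9}
⟦disk⟧ = {x1, x2, x3, x4, x6, x7, x9, x10}
… ∩ ⟦which covered x4⟧ = {x1, x2, x3, x4, x6, x7, x9, x10} ∩ {x1, x2, x4, x8, x9} = {x1, x2, x4, x9}
… ∩ ⟦above x2⟧ = {x1, x2, x4, x9} ∩ {x1, x2, x3, x4, x5, x7, x8, x9} = {x1, x2, x4, x9}
… ∩ ⟦heavy⟧ = {x1, x2, x4, x9} ∩ {x1, x2, x4, x5, x8, x10} = {x1, x2, x4}
So ⟦heavy disk which covered x4 above x2⟧ = {x1, x2, x4}.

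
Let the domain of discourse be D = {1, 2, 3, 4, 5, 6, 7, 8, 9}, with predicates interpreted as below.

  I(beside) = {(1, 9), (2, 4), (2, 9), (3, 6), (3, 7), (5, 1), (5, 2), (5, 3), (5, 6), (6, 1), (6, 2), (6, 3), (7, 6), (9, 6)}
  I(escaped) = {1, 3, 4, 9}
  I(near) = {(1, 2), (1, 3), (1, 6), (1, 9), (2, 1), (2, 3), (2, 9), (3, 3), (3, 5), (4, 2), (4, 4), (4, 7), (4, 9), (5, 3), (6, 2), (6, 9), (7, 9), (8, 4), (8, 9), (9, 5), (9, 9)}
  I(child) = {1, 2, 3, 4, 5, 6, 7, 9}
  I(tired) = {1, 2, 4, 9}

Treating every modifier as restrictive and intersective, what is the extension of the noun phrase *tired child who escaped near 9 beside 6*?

⟦who escaped⟧ = ⟦escaped⟧ = {1, 3, 4, 9}
⟦near 9⟧ = {x : ⟨x, 9⟩ ∈ ⟦near⟧} = {1, 2, 4, 6, 7, 8, 9}
⟦beside 6⟧ = {x : ⟨x, 6⟩ ∈ ⟦beside⟧} = {3, 5, 7, 9}
⟦child⟧ = {1, 2, 3, 4, 5, 6, 7, 9}
… ∩ ⟦who escaped⟧ = {1, 2, 3, 4, 5, 6, 7, 9} ∩ {1, 3, 4, 9} = {1, 3, 4, 9}
… ∩ ⟦near 9⟧ = {1, 3, 4, 9} ∩ {1, 2, 4, 6, 7, 8, 9} = {1, 4, 9}
… ∩ ⟦beside 6⟧ = {1, 4, 9} ∩ {3, 5, 7, 9} = {9}
… ∩ ⟦tired⟧ = {9} ∩ {1, 2, 4, 9} = {9}
So ⟦tired child who escaped near 9 beside 6⟧ = {9}.

{9}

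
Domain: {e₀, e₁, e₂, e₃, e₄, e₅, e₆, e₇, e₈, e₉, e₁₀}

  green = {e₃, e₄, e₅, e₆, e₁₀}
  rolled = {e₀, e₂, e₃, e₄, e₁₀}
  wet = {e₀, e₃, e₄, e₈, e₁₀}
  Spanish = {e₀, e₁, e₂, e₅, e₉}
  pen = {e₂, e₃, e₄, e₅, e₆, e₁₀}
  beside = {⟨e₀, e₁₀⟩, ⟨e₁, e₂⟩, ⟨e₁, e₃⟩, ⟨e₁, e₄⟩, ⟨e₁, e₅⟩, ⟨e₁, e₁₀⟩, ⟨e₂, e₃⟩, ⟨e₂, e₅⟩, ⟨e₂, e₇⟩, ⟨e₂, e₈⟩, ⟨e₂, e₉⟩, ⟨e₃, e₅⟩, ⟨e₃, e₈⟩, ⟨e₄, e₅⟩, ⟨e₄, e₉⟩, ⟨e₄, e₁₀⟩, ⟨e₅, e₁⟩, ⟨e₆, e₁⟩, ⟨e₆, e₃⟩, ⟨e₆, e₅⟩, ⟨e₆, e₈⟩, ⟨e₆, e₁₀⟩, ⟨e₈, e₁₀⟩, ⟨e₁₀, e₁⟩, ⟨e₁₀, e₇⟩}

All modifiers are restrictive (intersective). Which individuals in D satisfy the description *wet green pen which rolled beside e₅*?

{e₃, e₄}

⟦which rolled⟧ = ⟦rolled⟧ = {e₀, e₂, e₃, e₄, e₁₀}
⟦beside e₅⟧ = {x : ⟨x, e₅⟩ ∈ ⟦beside⟧} = {e₁, e₂, e₃, e₄, e₆}
⟦pen⟧ = {e₂, e₃, e₄, e₅, e₆, e₁₀}
… ∩ ⟦which rolled⟧ = {e₂, e₃, e₄, e₅, e₆, e₁₀} ∩ {e₀, e₂, e₃, e₄, e₁₀} = {e₂, e₃, e₄, e₁₀}
… ∩ ⟦beside e₅⟧ = {e₂, e₃, e₄, e₁₀} ∩ {e₁, e₂, e₃, e₄, e₆} = {e₂, e₃, e₄}
… ∩ ⟦wet⟧ = {e₂, e₃, e₄} ∩ {e₀, e₃, e₄, e₈, e₁₀} = {e₃, e₄}
… ∩ ⟦green⟧ = {e₃, e₄} ∩ {e₃, e₄, e₅, e₆, e₁₀} = {e₃, e₄}
So ⟦wet green pen which rolled beside e₅⟧ = {e₃, e₄}.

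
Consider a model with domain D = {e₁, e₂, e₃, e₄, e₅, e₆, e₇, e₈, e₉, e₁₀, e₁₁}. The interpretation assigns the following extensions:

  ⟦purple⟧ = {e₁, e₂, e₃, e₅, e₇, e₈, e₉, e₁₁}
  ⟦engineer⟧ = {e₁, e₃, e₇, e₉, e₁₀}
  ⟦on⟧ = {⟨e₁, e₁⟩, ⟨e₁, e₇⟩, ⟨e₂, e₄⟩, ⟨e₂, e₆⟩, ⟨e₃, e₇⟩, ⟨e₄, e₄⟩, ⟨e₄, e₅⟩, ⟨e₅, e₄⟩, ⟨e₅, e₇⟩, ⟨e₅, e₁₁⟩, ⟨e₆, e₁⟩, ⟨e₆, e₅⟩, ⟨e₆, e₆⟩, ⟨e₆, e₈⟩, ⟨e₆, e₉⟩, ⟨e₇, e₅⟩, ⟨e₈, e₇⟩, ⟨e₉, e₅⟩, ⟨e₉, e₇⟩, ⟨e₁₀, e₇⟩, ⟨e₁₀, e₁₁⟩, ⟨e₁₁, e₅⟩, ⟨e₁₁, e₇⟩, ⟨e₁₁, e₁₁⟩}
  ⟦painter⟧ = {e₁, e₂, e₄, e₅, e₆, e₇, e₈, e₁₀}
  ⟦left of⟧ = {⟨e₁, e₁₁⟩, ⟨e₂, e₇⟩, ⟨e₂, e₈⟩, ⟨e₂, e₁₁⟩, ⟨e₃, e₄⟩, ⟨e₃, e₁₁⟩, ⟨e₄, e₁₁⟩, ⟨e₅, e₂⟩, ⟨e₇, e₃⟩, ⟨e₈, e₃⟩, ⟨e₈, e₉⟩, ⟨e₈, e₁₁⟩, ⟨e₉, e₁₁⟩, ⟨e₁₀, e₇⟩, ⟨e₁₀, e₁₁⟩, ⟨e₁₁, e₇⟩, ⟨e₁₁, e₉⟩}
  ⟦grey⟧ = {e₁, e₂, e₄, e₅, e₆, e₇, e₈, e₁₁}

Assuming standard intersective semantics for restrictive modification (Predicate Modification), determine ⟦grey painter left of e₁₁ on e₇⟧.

⟦left of e₁₁⟧ = {x : ⟨x, e₁₁⟩ ∈ ⟦left of⟧} = {e₁, e₂, e₃, e₄, e₈, e₉, e₁₀}
⟦on e₇⟧ = {x : ⟨x, e₇⟩ ∈ ⟦on⟧} = {e₁, e₃, e₅, e₈, e₉, e₁₀, e₁₁}
⟦painter⟧ = {e₁, e₂, e₄, e₅, e₆, e₇, e₈, e₁₀}
… ∩ ⟦left of e₁₁⟧ = {e₁, e₂, e₄, e₅, e₆, e₇, e₈, e₁₀} ∩ {e₁, e₂, e₃, e₄, e₈, e₉, e₁₀} = {e₁, e₂, e₄, e₈, e₁₀}
… ∩ ⟦on e₇⟧ = {e₁, e₂, e₄, e₈, e₁₀} ∩ {e₁, e₃, e₅, e₈, e₉, e₁₀, e₁₁} = {e₁, e₈, e₁₀}
… ∩ ⟦grey⟧ = {e₁, e₈, e₁₀} ∩ {e₁, e₂, e₄, e₅, e₆, e₇, e₈, e₁₁} = {e₁, e₈}
So ⟦grey painter left of e₁₁ on e₇⟧ = {e₁, e₈}.

{e₁, e₈}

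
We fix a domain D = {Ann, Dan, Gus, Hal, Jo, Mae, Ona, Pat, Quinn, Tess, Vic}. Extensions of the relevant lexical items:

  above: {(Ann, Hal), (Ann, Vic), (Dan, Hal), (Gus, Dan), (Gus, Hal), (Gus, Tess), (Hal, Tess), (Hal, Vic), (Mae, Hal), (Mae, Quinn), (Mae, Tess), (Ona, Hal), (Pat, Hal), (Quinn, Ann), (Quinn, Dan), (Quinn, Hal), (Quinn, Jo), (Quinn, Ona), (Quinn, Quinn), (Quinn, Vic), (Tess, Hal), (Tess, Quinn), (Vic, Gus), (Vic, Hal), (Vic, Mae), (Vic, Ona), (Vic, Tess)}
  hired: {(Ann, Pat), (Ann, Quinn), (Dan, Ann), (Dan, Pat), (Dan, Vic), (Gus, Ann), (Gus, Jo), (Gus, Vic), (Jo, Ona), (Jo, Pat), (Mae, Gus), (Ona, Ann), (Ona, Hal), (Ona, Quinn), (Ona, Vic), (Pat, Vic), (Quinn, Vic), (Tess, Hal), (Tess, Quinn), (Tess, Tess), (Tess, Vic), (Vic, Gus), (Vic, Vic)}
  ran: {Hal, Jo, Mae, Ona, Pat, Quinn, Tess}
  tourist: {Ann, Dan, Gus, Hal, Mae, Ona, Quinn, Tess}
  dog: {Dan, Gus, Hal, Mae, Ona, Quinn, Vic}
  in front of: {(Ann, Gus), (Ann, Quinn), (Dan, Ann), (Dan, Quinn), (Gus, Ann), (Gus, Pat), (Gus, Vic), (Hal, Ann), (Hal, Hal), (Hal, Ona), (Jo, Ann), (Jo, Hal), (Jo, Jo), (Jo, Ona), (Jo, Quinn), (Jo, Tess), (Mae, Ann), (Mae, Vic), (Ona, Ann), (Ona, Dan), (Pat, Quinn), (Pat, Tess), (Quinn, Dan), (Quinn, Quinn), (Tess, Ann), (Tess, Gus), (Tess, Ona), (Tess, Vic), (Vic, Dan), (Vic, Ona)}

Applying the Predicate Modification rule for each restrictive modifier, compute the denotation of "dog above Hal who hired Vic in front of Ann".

{Dan, Gus, Ona}

⟦above Hal⟧ = {x : ⟨x, Hal⟩ ∈ ⟦above⟧} = {Ann, Dan, Gus, Mae, Ona, Pat, Quinn, Tess, Vic}
⟦who hired Vic⟧ = {x : ⟨x, Vic⟩ ∈ ⟦hired⟧} = {Dan, Gus, Ona, Pat, Quinn, Tess, Vic}
⟦in front of Ann⟧ = {x : ⟨x, Ann⟩ ∈ ⟦in front of⟧} = {Dan, Gus, Hal, Jo, Mae, Ona, Tess}
⟦dog⟧ = {Dan, Gus, Hal, Mae, Ona, Quinn, Vic}
… ∩ ⟦above Hal⟧ = {Dan, Gus, Hal, Mae, Ona, Quinn, Vic} ∩ {Ann, Dan, Gus, Mae, Ona, Pat, Quinn, Tess, Vic} = {Dan, Gus, Mae, Ona, Quinn, Vic}
… ∩ ⟦who hired Vic⟧ = {Dan, Gus, Mae, Ona, Quinn, Vic} ∩ {Dan, Gus, Ona, Pat, Quinn, Tess, Vic} = {Dan, Gus, Ona, Quinn, Vic}
… ∩ ⟦in front of Ann⟧ = {Dan, Gus, Ona, Quinn, Vic} ∩ {Dan, Gus, Hal, Jo, Mae, Ona, Tess} = {Dan, Gus, Ona}
So ⟦dog above Hal who hired Vic in front of Ann⟧ = {Dan, Gus, Ona}.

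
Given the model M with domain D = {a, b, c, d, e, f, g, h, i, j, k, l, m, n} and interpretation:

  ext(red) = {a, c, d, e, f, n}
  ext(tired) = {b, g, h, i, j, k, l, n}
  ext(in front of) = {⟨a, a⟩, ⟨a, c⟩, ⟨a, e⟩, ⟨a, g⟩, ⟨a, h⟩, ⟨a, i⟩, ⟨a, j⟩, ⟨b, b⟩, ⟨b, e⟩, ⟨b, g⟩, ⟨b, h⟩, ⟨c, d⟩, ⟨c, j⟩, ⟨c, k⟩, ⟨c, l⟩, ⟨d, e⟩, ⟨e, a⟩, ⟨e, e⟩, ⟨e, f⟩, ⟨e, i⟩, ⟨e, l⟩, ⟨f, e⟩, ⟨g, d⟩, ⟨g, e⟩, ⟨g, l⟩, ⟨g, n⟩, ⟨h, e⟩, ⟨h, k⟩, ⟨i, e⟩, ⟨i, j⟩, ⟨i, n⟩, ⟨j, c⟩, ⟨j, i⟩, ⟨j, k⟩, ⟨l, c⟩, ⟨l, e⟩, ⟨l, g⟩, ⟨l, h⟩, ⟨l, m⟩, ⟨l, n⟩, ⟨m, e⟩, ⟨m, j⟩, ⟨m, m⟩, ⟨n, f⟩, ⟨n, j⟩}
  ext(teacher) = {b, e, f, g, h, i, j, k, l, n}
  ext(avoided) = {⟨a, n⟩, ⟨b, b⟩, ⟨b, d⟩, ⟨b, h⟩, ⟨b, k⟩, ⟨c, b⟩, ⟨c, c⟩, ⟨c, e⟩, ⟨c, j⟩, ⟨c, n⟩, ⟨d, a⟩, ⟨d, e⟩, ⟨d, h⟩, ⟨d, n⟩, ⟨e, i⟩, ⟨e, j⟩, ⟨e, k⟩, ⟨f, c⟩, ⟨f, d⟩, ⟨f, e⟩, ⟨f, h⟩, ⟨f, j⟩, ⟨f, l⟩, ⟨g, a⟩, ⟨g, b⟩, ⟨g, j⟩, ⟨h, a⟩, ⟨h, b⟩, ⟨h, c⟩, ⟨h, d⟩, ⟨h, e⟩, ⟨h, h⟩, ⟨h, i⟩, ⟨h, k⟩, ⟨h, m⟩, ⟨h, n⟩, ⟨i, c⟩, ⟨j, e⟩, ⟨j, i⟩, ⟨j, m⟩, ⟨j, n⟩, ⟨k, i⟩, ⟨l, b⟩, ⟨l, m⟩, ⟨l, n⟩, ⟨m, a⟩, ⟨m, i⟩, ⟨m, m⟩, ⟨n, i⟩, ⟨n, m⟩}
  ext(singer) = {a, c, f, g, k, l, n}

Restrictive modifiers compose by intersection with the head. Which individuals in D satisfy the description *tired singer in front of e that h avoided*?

⟦in front of e⟧ = {x : ⟨x, e⟩ ∈ ⟦in front of⟧} = {a, b, d, e, f, g, h, i, l, m}
⟦that h avoided⟧ = {x : ⟨h, x⟩ ∈ ⟦avoided⟧} = {a, b, c, d, e, h, i, k, m, n}
⟦singer⟧ = {a, c, f, g, k, l, n}
… ∩ ⟦in front of e⟧ = {a, c, f, g, k, l, n} ∩ {a, b, d, e, f, g, h, i, l, m} = {a, f, g, l}
… ∩ ⟦that h avoided⟧ = {a, f, g, l} ∩ {a, b, c, d, e, h, i, k, m, n} = {a}
… ∩ ⟦tired⟧ = {a} ∩ {b, g, h, i, j, k, l, n} = ∅
So ⟦tired singer in front of e that h avoided⟧ = { }.

{ }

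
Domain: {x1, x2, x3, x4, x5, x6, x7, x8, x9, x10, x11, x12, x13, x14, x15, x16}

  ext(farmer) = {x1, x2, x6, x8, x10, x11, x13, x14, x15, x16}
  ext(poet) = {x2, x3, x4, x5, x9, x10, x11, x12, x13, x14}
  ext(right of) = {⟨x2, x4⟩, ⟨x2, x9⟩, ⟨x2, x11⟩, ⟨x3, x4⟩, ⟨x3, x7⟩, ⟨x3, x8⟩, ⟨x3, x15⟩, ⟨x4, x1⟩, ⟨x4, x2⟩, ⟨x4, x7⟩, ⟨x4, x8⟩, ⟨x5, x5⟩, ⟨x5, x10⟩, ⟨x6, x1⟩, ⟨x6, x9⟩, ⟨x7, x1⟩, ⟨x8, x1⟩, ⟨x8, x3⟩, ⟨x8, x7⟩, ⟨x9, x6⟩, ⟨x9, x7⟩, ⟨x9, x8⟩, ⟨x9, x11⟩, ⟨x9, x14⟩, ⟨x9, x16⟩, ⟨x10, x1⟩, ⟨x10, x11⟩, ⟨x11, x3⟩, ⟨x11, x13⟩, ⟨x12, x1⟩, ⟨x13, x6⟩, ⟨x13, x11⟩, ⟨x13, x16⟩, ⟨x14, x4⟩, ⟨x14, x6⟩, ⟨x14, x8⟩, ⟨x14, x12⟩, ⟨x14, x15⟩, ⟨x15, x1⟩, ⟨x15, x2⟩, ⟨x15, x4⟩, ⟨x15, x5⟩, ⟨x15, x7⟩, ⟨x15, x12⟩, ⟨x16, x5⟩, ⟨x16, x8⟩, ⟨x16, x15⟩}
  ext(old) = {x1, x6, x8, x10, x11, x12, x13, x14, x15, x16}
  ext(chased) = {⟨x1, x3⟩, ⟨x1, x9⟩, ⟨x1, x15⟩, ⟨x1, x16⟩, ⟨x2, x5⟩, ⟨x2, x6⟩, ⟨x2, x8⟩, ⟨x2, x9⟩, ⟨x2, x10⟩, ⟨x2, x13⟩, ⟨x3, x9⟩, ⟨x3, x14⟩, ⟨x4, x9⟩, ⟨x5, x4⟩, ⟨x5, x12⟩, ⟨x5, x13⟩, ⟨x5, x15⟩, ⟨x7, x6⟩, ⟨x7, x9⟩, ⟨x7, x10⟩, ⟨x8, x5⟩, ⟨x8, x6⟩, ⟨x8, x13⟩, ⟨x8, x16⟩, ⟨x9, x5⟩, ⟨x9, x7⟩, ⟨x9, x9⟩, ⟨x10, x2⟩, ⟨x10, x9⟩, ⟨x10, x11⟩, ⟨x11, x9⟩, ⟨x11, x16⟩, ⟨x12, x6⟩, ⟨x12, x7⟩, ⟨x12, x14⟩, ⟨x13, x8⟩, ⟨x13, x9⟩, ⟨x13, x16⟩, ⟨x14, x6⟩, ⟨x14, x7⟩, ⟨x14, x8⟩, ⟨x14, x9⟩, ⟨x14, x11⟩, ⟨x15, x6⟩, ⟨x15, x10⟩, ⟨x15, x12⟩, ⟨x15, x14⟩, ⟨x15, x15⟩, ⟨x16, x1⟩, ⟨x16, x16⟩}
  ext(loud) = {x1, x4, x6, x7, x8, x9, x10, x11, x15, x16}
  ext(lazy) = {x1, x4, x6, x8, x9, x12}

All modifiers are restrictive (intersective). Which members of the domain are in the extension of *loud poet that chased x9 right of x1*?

⟦that chased x9⟧ = {x : ⟨x, x9⟩ ∈ ⟦chased⟧} = {x1, x2, x3, x4, x7, x9, x10, x11, x13, x14}
⟦right of x1⟧ = {x : ⟨x, x1⟩ ∈ ⟦right of⟧} = {x4, x6, x7, x8, x10, x12, x15}
⟦poet⟧ = {x2, x3, x4, x5, x9, x10, x11, x12, x13, x14}
… ∩ ⟦that chased x9⟧ = {x2, x3, x4, x5, x9, x10, x11, x12, x13, x14} ∩ {x1, x2, x3, x4, x7, x9, x10, x11, x13, x14} = {x2, x3, x4, x9, x10, x11, x13, x14}
… ∩ ⟦right of x1⟧ = {x2, x3, x4, x9, x10, x11, x13, x14} ∩ {x4, x6, x7, x8, x10, x12, x15} = {x4, x10}
… ∩ ⟦loud⟧ = {x4, x10} ∩ {x1, x4, x6, x7, x8, x9, x10, x11, x15, x16} = {x4, x10}
So ⟦loud poet that chased x9 right of x1⟧ = {x4, x10}.

{x4, x10}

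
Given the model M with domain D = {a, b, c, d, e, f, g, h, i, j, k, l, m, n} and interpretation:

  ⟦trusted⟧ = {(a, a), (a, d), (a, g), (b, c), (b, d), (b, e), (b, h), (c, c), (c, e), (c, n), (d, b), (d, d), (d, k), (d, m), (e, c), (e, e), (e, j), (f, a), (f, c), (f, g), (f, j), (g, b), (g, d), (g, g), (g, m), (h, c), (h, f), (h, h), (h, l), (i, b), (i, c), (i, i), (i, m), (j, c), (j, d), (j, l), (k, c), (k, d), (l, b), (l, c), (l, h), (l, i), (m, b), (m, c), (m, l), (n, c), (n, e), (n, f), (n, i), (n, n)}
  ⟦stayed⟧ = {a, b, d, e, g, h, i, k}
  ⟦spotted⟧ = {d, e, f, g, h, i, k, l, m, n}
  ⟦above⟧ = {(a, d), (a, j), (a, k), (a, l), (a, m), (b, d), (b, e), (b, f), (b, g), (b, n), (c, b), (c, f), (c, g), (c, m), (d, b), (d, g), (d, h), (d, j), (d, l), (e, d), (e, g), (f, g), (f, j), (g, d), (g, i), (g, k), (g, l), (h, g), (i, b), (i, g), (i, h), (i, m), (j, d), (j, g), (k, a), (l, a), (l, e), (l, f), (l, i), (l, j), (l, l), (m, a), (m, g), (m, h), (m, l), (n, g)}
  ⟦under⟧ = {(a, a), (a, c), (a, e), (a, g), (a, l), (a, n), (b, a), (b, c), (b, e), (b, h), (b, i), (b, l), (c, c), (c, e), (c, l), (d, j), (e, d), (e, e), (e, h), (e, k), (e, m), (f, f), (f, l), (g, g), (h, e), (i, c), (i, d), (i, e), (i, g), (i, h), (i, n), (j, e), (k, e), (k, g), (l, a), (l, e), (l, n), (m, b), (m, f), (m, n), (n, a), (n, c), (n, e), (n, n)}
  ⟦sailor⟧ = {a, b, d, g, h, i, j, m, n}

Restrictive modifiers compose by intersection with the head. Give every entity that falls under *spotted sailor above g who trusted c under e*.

⟦above g⟧ = {x : ⟨x, g⟩ ∈ ⟦above⟧} = {b, c, d, e, f, h, i, j, m, n}
⟦who trusted c⟧ = {x : ⟨x, c⟩ ∈ ⟦trusted⟧} = {b, c, e, f, h, i, j, k, l, m, n}
⟦under e⟧ = {x : ⟨x, e⟩ ∈ ⟦under⟧} = {a, b, c, e, h, i, j, k, l, n}
⟦sailor⟧ = {a, b, d, g, h, i, j, m, n}
… ∩ ⟦above g⟧ = {a, b, d, g, h, i, j, m, n} ∩ {b, c, d, e, f, h, i, j, m, n} = {b, d, h, i, j, m, n}
… ∩ ⟦who trusted c⟧ = {b, d, h, i, j, m, n} ∩ {b, c, e, f, h, i, j, k, l, m, n} = {b, h, i, j, m, n}
… ∩ ⟦under e⟧ = {b, h, i, j, m, n} ∩ {a, b, c, e, h, i, j, k, l, n} = {b, h, i, j, n}
… ∩ ⟦spotted⟧ = {b, h, i, j, n} ∩ {d, e, f, g, h, i, k, l, m, n} = {h, i, n}
So ⟦spotted sailor above g who trusted c under e⟧ = {h, i, n}.

{h, i, n}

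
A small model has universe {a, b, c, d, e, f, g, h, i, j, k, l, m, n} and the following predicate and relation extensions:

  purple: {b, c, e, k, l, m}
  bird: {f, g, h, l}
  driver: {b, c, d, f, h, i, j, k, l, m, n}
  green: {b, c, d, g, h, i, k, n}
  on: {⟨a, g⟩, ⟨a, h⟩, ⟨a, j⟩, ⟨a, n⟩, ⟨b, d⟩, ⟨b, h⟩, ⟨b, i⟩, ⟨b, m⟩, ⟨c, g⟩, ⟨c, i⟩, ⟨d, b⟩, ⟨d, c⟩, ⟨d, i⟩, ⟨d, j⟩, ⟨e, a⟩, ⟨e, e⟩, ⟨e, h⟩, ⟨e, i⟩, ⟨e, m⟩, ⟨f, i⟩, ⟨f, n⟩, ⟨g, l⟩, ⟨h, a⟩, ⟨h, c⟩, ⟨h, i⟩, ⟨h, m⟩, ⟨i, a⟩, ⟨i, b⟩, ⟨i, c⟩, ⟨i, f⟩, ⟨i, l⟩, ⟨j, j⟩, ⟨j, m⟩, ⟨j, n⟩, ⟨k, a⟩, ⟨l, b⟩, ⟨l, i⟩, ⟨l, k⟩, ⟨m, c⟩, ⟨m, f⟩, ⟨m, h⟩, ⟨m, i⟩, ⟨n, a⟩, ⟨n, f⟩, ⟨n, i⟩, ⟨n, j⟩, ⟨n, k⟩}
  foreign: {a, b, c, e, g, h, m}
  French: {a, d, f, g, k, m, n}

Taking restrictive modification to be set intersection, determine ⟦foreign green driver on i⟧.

{b, c, h}

⟦on i⟧ = {x : ⟨x, i⟩ ∈ ⟦on⟧} = {b, c, d, e, f, h, l, m, n}
⟦driver⟧ = {b, c, d, f, h, i, j, k, l, m, n}
… ∩ ⟦on i⟧ = {b, c, d, f, h, i, j, k, l, m, n} ∩ {b, c, d, e, f, h, l, m, n} = {b, c, d, f, h, l, m, n}
… ∩ ⟦foreign⟧ = {b, c, d, f, h, l, m, n} ∩ {a, b, c, e, g, h, m} = {b, c, h, m}
… ∩ ⟦green⟧ = {b, c, h, m} ∩ {b, c, d, g, h, i, k, n} = {b, c, h}
So ⟦foreign green driver on i⟧ = {b, c, h}.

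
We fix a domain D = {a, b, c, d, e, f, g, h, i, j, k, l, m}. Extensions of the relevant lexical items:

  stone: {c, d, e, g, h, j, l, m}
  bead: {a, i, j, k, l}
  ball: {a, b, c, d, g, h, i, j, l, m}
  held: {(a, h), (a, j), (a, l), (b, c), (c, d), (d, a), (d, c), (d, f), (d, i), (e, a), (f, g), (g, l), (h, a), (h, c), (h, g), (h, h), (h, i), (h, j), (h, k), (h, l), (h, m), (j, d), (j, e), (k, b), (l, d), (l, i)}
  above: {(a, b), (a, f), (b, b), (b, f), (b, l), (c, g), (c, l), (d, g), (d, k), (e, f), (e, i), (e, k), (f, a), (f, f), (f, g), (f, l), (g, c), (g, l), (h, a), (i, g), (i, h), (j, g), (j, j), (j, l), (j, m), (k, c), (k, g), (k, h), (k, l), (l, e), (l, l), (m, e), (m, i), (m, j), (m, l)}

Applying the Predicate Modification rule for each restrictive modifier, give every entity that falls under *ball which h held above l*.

⟦which h held⟧ = {x : ⟨h, x⟩ ∈ ⟦held⟧} = {a, c, g, h, i, j, k, l, m}
⟦above l⟧ = {x : ⟨x, l⟩ ∈ ⟦above⟧} = {b, c, f, g, j, k, l, m}
⟦ball⟧ = {a, b, c, d, g, h, i, j, l, m}
… ∩ ⟦which h held⟧ = {a, b, c, d, g, h, i, j, l, m} ∩ {a, c, g, h, i, j, k, l, m} = {a, c, g, h, i, j, l, m}
… ∩ ⟦above l⟧ = {a, c, g, h, i, j, l, m} ∩ {b, c, f, g, j, k, l, m} = {c, g, j, l, m}
So ⟦ball which h held above l⟧ = {c, g, j, l, m}.

{c, g, j, l, m}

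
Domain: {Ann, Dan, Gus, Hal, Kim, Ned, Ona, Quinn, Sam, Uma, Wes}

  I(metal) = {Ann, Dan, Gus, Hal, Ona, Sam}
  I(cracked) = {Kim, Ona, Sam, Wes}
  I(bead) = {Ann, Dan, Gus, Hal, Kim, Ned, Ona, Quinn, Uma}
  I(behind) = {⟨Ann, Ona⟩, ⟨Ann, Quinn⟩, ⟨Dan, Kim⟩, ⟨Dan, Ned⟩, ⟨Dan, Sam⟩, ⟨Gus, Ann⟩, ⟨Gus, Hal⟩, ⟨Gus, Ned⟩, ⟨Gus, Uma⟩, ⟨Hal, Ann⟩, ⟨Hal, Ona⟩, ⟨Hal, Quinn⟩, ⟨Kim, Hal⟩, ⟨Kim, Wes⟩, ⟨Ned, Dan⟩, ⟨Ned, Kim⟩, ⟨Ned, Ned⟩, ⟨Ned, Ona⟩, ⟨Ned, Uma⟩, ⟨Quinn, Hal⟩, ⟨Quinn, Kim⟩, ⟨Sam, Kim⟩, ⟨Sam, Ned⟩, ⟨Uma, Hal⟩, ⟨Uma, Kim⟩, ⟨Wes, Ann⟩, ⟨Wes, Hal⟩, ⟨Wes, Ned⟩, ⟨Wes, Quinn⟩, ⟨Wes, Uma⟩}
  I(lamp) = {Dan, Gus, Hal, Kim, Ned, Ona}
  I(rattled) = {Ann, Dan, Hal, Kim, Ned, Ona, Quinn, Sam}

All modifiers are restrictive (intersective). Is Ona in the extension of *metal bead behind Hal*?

no

⟦behind Hal⟧ = {x : ⟨x, Hal⟩ ∈ ⟦behind⟧} = {Gus, Kim, Quinn, Uma, Wes}
⟦bead⟧ = {Ann, Dan, Gus, Hal, Kim, Ned, Ona, Quinn, Uma}
… ∩ ⟦behind Hal⟧ = {Ann, Dan, Gus, Hal, Kim, Ned, Ona, Quinn, Uma} ∩ {Gus, Kim, Quinn, Uma, Wes} = {Gus, Kim, Quinn, Uma}
… ∩ ⟦metal⟧ = {Gus, Kim, Quinn, Uma} ∩ {Ann, Dan, Gus, Hal, Ona, Sam} = {Gus}
⟦metal bead behind Hal⟧ = {Gus}; Ona ∉ this set.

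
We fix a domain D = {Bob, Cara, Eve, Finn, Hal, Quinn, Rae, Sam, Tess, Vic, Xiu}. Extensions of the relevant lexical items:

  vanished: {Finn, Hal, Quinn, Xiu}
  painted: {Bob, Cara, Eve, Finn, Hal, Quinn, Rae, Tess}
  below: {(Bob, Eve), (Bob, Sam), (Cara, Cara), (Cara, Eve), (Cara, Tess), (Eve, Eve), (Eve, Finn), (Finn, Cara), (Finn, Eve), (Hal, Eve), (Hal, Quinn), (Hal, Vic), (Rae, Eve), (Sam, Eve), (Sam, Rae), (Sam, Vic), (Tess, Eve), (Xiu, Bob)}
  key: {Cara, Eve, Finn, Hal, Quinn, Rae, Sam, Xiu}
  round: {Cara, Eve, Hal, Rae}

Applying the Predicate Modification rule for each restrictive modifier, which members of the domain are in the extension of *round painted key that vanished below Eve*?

⟦that vanished⟧ = ⟦vanished⟧ = {Finn, Hal, Quinn, Xiu}
⟦below Eve⟧ = {x : ⟨x, Eve⟩ ∈ ⟦below⟧} = {Bob, Cara, Eve, Finn, Hal, Rae, Sam, Tess}
⟦key⟧ = {Cara, Eve, Finn, Hal, Quinn, Rae, Sam, Xiu}
… ∩ ⟦that vanished⟧ = {Cara, Eve, Finn, Hal, Quinn, Rae, Sam, Xiu} ∩ {Finn, Hal, Quinn, Xiu} = {Finn, Hal, Quinn, Xiu}
… ∩ ⟦below Eve⟧ = {Finn, Hal, Quinn, Xiu} ∩ {Bob, Cara, Eve, Finn, Hal, Rae, Sam, Tess} = {Finn, Hal}
… ∩ ⟦round⟧ = {Finn, Hal} ∩ {Cara, Eve, Hal, Rae} = {Hal}
… ∩ ⟦painted⟧ = {Hal} ∩ {Bob, Cara, Eve, Finn, Hal, Quinn, Rae, Tess} = {Hal}
So ⟦round painted key that vanished below Eve⟧ = {Hal}.

{Hal}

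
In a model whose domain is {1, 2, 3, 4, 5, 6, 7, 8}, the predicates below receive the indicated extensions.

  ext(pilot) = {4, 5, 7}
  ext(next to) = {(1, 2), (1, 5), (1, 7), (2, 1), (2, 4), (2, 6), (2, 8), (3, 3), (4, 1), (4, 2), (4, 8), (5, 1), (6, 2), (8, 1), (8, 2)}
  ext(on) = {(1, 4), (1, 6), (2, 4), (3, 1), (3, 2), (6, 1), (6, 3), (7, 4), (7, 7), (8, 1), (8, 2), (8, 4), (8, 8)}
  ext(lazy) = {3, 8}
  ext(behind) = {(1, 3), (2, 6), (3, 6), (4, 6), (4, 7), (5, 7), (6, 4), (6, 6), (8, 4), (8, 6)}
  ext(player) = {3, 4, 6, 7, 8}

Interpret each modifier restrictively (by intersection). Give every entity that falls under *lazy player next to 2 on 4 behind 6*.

⟦next to 2⟧ = {x : ⟨x, 2⟩ ∈ ⟦next to⟧} = {1, 4, 6, 8}
⟦on 4⟧ = {x : ⟨x, 4⟩ ∈ ⟦on⟧} = {1, 2, 7, 8}
⟦behind 6⟧ = {x : ⟨x, 6⟩ ∈ ⟦behind⟧} = {2, 3, 4, 6, 8}
⟦player⟧ = {3, 4, 6, 7, 8}
… ∩ ⟦next to 2⟧ = {3, 4, 6, 7, 8} ∩ {1, 4, 6, 8} = {4, 6, 8}
… ∩ ⟦on 4⟧ = {4, 6, 8} ∩ {1, 2, 7, 8} = {8}
… ∩ ⟦behind 6⟧ = {8} ∩ {2, 3, 4, 6, 8} = {8}
… ∩ ⟦lazy⟧ = {8} ∩ {3, 8} = {8}
So ⟦lazy player next to 2 on 4 behind 6⟧ = {8}.

{8}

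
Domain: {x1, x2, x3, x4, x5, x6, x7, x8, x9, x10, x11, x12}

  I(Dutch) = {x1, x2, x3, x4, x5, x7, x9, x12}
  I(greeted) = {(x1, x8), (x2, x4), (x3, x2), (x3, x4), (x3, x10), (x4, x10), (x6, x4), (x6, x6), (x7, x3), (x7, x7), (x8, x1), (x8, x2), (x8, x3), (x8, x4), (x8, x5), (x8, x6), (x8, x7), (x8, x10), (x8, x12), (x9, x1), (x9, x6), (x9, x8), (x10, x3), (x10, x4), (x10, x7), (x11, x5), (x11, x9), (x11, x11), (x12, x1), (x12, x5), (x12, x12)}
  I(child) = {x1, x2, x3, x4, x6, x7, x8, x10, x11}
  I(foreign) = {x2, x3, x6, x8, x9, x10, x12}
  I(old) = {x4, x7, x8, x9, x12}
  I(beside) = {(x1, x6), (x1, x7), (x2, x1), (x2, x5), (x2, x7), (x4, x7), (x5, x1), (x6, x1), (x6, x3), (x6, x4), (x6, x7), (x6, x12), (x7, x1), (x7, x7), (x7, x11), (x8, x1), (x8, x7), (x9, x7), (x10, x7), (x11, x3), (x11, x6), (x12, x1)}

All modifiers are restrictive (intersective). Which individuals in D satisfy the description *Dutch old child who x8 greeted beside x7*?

{x4, x7}

⟦who x8 greeted⟧ = {x : ⟨x8, x⟩ ∈ ⟦greeted⟧} = {x1, x2, x3, x4, x5, x6, x7, x10, x12}
⟦beside x7⟧ = {x : ⟨x, x7⟩ ∈ ⟦beside⟧} = {x1, x2, x4, x6, x7, x8, x9, x10}
⟦child⟧ = {x1, x2, x3, x4, x6, x7, x8, x10, x11}
… ∩ ⟦who x8 greeted⟧ = {x1, x2, x3, x4, x6, x7, x8, x10, x11} ∩ {x1, x2, x3, x4, x5, x6, x7, x10, x12} = {x1, x2, x3, x4, x6, x7, x10}
… ∩ ⟦beside x7⟧ = {x1, x2, x3, x4, x6, x7, x10} ∩ {x1, x2, x4, x6, x7, x8, x9, x10} = {x1, x2, x4, x6, x7, x10}
… ∩ ⟦Dutch⟧ = {x1, x2, x4, x6, x7, x10} ∩ {x1, x2, x3, x4, x5, x7, x9, x12} = {x1, x2, x4, x7}
… ∩ ⟦old⟧ = {x1, x2, x4, x7} ∩ {x4, x7, x8, x9, x12} = {x4, x7}
So ⟦Dutch old child who x8 greeted beside x7⟧ = {x4, x7}.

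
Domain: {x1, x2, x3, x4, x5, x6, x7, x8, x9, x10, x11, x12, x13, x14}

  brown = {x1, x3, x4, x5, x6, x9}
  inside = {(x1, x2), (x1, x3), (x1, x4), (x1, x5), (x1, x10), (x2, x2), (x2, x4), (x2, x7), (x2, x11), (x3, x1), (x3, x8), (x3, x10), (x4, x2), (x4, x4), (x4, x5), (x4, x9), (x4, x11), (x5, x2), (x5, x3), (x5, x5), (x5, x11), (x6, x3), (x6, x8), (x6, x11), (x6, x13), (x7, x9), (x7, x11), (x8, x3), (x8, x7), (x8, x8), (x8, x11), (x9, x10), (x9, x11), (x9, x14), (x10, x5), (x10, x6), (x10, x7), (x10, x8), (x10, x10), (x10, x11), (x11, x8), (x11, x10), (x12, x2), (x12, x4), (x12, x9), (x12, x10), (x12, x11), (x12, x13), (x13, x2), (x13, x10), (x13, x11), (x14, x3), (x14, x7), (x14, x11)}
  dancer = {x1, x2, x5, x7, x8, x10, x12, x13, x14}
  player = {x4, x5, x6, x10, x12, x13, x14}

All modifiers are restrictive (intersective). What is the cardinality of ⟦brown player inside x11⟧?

⟦inside x11⟧ = {x : ⟨x, x11⟩ ∈ ⟦inside⟧} = {x2, x4, x5, x6, x7, x8, x9, x10, x12, x13, x14}
⟦player⟧ = {x4, x5, x6, x10, x12, x13, x14}
… ∩ ⟦inside x11⟧ = {x4, x5, x6, x10, x12, x13, x14} ∩ {x2, x4, x5, x6, x7, x8, x9, x10, x12, x13, x14} = {x4, x5, x6, x10, x12, x13, x14}
… ∩ ⟦brown⟧ = {x4, x5, x6, x10, x12, x13, x14} ∩ {x1, x3, x4, x5, x6, x9} = {x4, x5, x6}
⟦brown player inside x11⟧ = {x4, x5, x6}, so the cardinality is 3.

3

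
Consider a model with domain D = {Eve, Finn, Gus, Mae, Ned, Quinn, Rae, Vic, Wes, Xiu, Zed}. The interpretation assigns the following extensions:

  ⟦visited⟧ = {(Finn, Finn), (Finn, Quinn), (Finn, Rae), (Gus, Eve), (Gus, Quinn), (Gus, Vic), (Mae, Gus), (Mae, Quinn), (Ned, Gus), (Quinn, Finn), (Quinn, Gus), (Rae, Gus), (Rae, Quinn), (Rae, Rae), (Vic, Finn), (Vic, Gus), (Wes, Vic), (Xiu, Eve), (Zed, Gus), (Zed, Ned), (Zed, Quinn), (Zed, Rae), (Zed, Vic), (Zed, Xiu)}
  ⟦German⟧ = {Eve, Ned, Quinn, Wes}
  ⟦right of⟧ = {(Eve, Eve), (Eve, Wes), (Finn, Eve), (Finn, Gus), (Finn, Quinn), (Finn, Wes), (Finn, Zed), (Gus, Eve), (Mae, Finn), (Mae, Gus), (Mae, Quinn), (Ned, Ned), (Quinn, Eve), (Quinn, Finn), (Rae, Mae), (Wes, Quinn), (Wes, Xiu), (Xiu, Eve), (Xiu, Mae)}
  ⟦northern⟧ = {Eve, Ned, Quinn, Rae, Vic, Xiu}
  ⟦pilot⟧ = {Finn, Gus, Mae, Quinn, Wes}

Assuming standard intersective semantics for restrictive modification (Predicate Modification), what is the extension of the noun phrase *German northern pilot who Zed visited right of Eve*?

{Quinn}

⟦who Zed visited⟧ = {x : ⟨Zed, x⟩ ∈ ⟦visited⟧} = {Gus, Ned, Quinn, Rae, Vic, Xiu}
⟦right of Eve⟧ = {x : ⟨x, Eve⟩ ∈ ⟦right of⟧} = {Eve, Finn, Gus, Quinn, Xiu}
⟦pilot⟧ = {Finn, Gus, Mae, Quinn, Wes}
… ∩ ⟦who Zed visited⟧ = {Finn, Gus, Mae, Quinn, Wes} ∩ {Gus, Ned, Quinn, Rae, Vic, Xiu} = {Gus, Quinn}
… ∩ ⟦right of Eve⟧ = {Gus, Quinn} ∩ {Eve, Finn, Gus, Quinn, Xiu} = {Gus, Quinn}
… ∩ ⟦German⟧ = {Gus, Quinn} ∩ {Eve, Ned, Quinn, Wes} = {Quinn}
… ∩ ⟦northern⟧ = {Quinn} ∩ {Eve, Ned, Quinn, Rae, Vic, Xiu} = {Quinn}
So ⟦German northern pilot who Zed visited right of Eve⟧ = {Quinn}.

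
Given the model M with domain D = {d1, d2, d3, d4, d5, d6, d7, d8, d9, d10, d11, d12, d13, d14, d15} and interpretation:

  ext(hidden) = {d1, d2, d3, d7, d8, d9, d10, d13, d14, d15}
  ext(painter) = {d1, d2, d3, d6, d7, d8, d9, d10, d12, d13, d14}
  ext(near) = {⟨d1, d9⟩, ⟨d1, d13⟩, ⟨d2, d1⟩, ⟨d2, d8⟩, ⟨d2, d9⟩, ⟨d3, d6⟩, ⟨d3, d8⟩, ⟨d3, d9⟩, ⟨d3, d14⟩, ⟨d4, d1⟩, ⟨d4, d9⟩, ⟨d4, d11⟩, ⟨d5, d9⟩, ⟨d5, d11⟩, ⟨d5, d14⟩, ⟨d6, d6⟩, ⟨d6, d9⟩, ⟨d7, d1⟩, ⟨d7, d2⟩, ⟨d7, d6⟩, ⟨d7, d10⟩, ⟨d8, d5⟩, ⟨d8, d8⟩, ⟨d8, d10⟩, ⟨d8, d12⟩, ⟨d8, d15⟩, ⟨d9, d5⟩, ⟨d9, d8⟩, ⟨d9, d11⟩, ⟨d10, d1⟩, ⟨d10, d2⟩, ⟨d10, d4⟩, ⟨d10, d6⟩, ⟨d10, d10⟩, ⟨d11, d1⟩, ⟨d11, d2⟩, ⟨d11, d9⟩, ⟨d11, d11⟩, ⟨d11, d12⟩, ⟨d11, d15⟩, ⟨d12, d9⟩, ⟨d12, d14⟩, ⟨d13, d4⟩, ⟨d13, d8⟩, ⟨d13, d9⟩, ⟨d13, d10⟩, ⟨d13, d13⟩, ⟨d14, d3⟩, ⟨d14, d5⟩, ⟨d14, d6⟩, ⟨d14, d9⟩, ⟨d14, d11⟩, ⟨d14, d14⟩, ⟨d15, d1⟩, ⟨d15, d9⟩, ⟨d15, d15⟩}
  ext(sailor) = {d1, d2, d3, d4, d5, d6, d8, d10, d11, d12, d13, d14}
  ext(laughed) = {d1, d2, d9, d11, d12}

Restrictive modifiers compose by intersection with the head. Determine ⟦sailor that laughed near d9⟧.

⟦that laughed⟧ = ⟦laughed⟧ = {d1, d2, d9, d11, d12}
⟦near d9⟧ = {x : ⟨x, d9⟩ ∈ ⟦near⟧} = {d1, d2, d3, d4, d5, d6, d11, d12, d13, d14, d15}
⟦sailor⟧ = {d1, d2, d3, d4, d5, d6, d8, d10, d11, d12, d13, d14}
… ∩ ⟦that laughed⟧ = {d1, d2, d3, d4, d5, d6, d8, d10, d11, d12, d13, d14} ∩ {d1, d2, d9, d11, d12} = {d1, d2, d11, d12}
… ∩ ⟦near d9⟧ = {d1, d2, d11, d12} ∩ {d1, d2, d3, d4, d5, d6, d11, d12, d13, d14, d15} = {d1, d2, d11, d12}
So ⟦sailor that laughed near d9⟧ = {d1, d2, d11, d12}.

{d1, d2, d11, d12}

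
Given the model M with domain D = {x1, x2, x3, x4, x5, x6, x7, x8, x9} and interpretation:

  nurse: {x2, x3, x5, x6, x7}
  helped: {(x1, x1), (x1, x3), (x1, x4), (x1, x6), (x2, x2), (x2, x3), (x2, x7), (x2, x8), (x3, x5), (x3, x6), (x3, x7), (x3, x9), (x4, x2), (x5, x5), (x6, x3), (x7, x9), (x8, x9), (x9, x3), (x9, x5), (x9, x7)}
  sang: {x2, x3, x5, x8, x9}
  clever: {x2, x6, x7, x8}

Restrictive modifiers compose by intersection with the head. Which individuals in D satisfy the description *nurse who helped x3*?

⟦who helped x3⟧ = {x : ⟨x, x3⟩ ∈ ⟦helped⟧} = {x1, x2, x6, x9}
⟦nurse⟧ = {x2, x3, x5, x6, x7}
… ∩ ⟦who helped x3⟧ = {x2, x3, x5, x6, x7} ∩ {x1, x2, x6, x9} = {x2, x6}
So ⟦nurse who helped x3⟧ = {x2, x6}.

{x2, x6}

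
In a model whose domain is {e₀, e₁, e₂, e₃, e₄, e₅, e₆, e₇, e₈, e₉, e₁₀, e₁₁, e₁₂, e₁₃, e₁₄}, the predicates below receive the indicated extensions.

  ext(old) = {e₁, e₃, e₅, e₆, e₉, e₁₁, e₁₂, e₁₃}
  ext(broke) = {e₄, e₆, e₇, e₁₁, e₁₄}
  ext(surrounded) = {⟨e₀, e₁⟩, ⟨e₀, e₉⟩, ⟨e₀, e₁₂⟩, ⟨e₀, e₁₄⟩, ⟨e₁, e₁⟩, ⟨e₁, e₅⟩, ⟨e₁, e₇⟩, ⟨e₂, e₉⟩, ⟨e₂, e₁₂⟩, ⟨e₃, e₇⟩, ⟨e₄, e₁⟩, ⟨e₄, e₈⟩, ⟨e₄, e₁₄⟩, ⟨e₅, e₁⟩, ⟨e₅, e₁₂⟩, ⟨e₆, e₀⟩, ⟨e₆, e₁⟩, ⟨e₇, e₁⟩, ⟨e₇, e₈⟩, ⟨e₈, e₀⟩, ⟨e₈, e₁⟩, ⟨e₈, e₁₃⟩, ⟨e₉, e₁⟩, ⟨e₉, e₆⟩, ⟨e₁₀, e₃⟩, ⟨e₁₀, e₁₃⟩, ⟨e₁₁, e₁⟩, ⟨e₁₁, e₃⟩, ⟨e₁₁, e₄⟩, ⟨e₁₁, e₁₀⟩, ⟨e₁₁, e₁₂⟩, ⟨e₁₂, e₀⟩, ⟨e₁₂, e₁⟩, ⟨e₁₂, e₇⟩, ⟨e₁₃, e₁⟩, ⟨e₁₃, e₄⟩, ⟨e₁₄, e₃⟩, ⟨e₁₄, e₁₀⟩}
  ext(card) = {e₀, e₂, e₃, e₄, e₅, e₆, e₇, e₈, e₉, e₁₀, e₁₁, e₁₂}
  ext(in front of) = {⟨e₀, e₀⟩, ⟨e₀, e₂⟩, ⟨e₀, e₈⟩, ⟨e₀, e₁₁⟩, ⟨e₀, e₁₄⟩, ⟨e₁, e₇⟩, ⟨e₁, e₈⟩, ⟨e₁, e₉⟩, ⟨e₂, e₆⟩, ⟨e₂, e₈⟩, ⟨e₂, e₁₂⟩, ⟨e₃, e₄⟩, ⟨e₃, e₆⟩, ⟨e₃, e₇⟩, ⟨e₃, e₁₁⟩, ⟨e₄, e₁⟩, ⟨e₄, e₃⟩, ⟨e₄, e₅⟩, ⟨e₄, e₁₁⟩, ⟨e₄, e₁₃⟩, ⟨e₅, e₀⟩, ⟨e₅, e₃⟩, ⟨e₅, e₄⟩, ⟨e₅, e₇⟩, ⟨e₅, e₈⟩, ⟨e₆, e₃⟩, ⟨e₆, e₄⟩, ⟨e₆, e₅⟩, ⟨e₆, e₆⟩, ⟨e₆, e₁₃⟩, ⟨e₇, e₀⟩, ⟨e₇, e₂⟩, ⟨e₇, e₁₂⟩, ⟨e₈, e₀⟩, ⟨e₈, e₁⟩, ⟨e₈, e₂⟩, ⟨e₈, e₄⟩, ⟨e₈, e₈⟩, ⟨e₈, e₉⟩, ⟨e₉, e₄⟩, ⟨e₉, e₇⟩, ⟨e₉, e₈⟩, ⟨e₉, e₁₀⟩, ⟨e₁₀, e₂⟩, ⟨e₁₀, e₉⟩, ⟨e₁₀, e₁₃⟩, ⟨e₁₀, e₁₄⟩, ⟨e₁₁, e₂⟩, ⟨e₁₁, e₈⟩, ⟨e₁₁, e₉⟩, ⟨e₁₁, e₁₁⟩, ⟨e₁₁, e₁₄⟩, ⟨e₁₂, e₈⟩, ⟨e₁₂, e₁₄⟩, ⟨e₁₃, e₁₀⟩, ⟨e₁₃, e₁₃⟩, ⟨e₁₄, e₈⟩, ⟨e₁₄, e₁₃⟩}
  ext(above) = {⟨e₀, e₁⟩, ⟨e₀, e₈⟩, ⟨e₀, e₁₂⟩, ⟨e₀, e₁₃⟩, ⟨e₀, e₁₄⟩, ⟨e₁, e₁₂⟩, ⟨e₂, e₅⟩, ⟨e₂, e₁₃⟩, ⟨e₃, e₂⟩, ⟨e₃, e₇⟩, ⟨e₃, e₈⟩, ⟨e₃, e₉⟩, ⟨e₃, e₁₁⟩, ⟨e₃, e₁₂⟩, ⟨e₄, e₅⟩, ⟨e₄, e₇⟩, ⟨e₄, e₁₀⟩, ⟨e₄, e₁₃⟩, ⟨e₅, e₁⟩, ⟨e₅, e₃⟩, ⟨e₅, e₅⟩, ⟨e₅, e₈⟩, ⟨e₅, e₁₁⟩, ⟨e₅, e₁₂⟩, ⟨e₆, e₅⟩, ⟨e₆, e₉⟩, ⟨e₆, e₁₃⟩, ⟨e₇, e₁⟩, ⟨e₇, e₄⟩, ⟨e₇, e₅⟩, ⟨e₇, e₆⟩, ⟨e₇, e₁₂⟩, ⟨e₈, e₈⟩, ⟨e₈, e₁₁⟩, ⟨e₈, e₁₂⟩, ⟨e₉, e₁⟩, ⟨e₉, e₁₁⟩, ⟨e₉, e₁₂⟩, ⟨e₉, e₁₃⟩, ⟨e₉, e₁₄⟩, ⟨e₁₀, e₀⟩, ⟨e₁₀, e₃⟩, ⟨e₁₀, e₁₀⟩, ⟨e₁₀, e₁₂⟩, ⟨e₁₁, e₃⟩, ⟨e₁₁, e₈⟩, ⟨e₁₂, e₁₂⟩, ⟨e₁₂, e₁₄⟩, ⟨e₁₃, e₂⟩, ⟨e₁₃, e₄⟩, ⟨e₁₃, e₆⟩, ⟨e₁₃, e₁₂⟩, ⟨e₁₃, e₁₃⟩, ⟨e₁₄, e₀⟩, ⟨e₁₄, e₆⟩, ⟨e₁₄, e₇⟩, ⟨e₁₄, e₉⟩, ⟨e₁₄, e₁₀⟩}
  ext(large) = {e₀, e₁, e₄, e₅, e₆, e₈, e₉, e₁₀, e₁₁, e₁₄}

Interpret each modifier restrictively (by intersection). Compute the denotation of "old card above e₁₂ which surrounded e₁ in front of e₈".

{e₅, e₉, e₁₂}

⟦above e₁₂⟧ = {x : ⟨x, e₁₂⟩ ∈ ⟦above⟧} = {e₀, e₁, e₃, e₅, e₇, e₈, e₉, e₁₀, e₁₂, e₁₃}
⟦which surrounded e₁⟧ = {x : ⟨x, e₁⟩ ∈ ⟦surrounded⟧} = {e₀, e₁, e₄, e₅, e₆, e₇, e₈, e₉, e₁₁, e₁₂, e₁₃}
⟦in front of e₈⟧ = {x : ⟨x, e₈⟩ ∈ ⟦in front of⟧} = {e₀, e₁, e₂, e₅, e₈, e₉, e₁₁, e₁₂, e₁₄}
⟦card⟧ = {e₀, e₂, e₃, e₄, e₅, e₆, e₇, e₈, e₉, e₁₀, e₁₁, e₁₂}
… ∩ ⟦above e₁₂⟧ = {e₀, e₂, e₃, e₄, e₅, e₆, e₇, e₈, e₉, e₁₀, e₁₁, e₁₂} ∩ {e₀, e₁, e₃, e₅, e₇, e₈, e₉, e₁₀, e₁₂, e₁₃} = {e₀, e₃, e₅, e₇, e₈, e₉, e₁₀, e₁₂}
… ∩ ⟦which surrounded e₁⟧ = {e₀, e₃, e₅, e₇, e₈, e₉, e₁₀, e₁₂} ∩ {e₀, e₁, e₄, e₅, e₆, e₇, e₈, e₉, e₁₁, e₁₂, e₁₃} = {e₀, e₅, e₇, e₈, e₉, e₁₂}
… ∩ ⟦in front of e₈⟧ = {e₀, e₅, e₇, e₈, e₉, e₁₂} ∩ {e₀, e₁, e₂, e₅, e₈, e₉, e₁₁, e₁₂, e₁₄} = {e₀, e₅, e₈, e₉, e₁₂}
… ∩ ⟦old⟧ = {e₀, e₅, e₈, e₉, e₁₂} ∩ {e₁, e₃, e₅, e₆, e₉, e₁₁, e₁₂, e₁₃} = {e₅, e₉, e₁₂}
So ⟦old card above e₁₂ which surrounded e₁ in front of e₈⟧ = {e₅, e₉, e₁₂}.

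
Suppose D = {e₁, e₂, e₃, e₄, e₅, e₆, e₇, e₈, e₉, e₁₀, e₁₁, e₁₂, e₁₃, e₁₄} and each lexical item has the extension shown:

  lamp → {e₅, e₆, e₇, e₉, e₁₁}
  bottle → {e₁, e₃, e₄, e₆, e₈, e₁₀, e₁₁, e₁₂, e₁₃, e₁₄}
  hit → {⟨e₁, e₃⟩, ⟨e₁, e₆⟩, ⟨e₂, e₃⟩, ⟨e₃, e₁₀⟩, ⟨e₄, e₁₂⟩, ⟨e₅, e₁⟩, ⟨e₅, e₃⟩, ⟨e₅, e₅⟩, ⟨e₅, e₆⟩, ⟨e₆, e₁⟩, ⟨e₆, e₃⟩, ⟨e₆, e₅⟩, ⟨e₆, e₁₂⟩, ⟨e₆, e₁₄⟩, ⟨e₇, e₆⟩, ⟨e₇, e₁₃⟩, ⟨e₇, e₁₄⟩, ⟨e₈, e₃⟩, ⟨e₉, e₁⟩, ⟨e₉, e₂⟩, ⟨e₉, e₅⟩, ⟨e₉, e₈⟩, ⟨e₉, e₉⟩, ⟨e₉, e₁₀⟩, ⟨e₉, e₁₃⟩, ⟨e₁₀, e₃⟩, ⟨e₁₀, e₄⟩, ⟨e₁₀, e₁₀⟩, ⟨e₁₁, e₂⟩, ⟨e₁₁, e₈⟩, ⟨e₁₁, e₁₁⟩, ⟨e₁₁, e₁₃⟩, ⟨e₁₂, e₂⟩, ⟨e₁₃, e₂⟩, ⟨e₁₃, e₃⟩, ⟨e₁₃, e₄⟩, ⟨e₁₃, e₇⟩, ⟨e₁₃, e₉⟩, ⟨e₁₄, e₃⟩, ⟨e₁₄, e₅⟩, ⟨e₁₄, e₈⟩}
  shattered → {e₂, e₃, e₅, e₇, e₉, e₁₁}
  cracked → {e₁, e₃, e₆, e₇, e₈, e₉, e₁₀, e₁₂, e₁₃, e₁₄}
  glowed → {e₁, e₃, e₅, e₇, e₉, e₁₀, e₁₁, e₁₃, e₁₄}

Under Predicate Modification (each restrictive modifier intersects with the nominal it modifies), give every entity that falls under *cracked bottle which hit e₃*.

⟦which hit e₃⟧ = {x : ⟨x, e₃⟩ ∈ ⟦hit⟧} = {e₁, e₂, e₅, e₆, e₈, e₁₀, e₁₃, e₁₄}
⟦bottle⟧ = {e₁, e₃, e₄, e₆, e₈, e₁₀, e₁₁, e₁₂, e₁₃, e₁₄}
… ∩ ⟦which hit e₃⟧ = {e₁, e₃, e₄, e₆, e₈, e₁₀, e₁₁, e₁₂, e₁₃, e₁₄} ∩ {e₁, e₂, e₅, e₆, e₈, e₁₀, e₁₃, e₁₄} = {e₁, e₆, e₈, e₁₀, e₁₃, e₁₄}
… ∩ ⟦cracked⟧ = {e₁, e₆, e₈, e₁₀, e₁₃, e₁₄} ∩ {e₁, e₃, e₆, e₇, e₈, e₉, e₁₀, e₁₂, e₁₃, e₁₄} = {e₁, e₆, e₈, e₁₀, e₁₃, e₁₄}
So ⟦cracked bottle which hit e₃⟧ = {e₁, e₆, e₈, e₁₀, e₁₃, e₁₄}.

{e₁, e₆, e₈, e₁₀, e₁₃, e₁₄}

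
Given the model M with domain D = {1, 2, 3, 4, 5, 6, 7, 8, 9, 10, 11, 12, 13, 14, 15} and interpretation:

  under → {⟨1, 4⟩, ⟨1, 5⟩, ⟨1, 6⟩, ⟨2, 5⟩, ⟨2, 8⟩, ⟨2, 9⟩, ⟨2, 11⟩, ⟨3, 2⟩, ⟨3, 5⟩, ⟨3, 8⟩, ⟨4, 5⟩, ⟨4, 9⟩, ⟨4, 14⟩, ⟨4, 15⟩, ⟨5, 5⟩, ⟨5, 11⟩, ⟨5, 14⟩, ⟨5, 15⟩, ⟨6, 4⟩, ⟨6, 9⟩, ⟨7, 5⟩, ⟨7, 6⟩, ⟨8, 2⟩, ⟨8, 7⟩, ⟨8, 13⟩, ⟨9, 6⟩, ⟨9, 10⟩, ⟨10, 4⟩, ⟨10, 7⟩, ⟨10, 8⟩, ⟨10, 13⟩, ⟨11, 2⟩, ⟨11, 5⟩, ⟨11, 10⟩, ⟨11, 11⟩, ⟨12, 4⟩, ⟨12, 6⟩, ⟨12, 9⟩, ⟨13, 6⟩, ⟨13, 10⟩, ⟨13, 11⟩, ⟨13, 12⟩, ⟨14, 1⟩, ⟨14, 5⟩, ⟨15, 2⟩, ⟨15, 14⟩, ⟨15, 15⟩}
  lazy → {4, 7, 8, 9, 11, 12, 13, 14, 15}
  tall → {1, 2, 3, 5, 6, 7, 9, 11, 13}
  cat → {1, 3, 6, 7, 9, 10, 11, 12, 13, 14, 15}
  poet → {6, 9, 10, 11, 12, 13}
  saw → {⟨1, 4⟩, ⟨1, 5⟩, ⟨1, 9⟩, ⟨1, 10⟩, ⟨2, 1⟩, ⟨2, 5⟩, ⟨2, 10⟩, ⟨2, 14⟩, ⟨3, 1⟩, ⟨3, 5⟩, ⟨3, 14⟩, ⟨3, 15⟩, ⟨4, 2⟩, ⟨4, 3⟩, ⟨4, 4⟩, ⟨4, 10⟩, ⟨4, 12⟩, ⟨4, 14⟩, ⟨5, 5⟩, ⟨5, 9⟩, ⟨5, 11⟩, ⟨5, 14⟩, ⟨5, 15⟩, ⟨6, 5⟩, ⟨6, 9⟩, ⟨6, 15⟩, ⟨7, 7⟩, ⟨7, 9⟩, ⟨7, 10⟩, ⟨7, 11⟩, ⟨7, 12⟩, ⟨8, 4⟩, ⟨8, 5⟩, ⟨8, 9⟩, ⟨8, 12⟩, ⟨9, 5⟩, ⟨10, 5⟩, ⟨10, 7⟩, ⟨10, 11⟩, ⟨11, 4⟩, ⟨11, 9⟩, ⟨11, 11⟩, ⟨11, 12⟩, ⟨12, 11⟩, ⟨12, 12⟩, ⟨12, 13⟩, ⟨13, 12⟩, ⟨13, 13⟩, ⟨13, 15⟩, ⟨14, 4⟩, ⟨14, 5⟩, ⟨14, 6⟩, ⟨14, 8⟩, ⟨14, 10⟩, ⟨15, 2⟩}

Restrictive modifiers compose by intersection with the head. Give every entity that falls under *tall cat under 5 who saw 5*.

⟦under 5⟧ = {x : ⟨x, 5⟩ ∈ ⟦under⟧} = {1, 2, 3, 4, 5, 7, 11, 14}
⟦who saw 5⟧ = {x : ⟨x, 5⟩ ∈ ⟦saw⟧} = {1, 2, 3, 5, 6, 8, 9, 10, 14}
⟦cat⟧ = {1, 3, 6, 7, 9, 10, 11, 12, 13, 14, 15}
… ∩ ⟦under 5⟧ = {1, 3, 6, 7, 9, 10, 11, 12, 13, 14, 15} ∩ {1, 2, 3, 4, 5, 7, 11, 14} = {1, 3, 7, 11, 14}
… ∩ ⟦who saw 5⟧ = {1, 3, 7, 11, 14} ∩ {1, 2, 3, 5, 6, 8, 9, 10, 14} = {1, 3, 14}
… ∩ ⟦tall⟧ = {1, 3, 14} ∩ {1, 2, 3, 5, 6, 7, 9, 11, 13} = {1, 3}
So ⟦tall cat under 5 who saw 5⟧ = {1, 3}.

{1, 3}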